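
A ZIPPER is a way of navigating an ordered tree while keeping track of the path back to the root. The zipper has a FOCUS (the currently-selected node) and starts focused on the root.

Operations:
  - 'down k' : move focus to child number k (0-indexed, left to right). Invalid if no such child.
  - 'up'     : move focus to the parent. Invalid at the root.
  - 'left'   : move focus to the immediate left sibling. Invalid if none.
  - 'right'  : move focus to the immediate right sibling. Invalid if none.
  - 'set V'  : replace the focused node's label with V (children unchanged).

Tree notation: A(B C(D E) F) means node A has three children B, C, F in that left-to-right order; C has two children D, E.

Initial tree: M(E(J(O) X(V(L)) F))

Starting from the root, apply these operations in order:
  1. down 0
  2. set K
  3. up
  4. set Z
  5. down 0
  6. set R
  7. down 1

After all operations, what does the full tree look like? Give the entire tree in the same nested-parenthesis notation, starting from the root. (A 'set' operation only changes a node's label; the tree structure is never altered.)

Answer: Z(R(J(O) X(V(L)) F))

Derivation:
Step 1 (down 0): focus=E path=0 depth=1 children=['J', 'X', 'F'] left=[] right=[] parent=M
Step 2 (set K): focus=K path=0 depth=1 children=['J', 'X', 'F'] left=[] right=[] parent=M
Step 3 (up): focus=M path=root depth=0 children=['K'] (at root)
Step 4 (set Z): focus=Z path=root depth=0 children=['K'] (at root)
Step 5 (down 0): focus=K path=0 depth=1 children=['J', 'X', 'F'] left=[] right=[] parent=Z
Step 6 (set R): focus=R path=0 depth=1 children=['J', 'X', 'F'] left=[] right=[] parent=Z
Step 7 (down 1): focus=X path=0/1 depth=2 children=['V'] left=['J'] right=['F'] parent=R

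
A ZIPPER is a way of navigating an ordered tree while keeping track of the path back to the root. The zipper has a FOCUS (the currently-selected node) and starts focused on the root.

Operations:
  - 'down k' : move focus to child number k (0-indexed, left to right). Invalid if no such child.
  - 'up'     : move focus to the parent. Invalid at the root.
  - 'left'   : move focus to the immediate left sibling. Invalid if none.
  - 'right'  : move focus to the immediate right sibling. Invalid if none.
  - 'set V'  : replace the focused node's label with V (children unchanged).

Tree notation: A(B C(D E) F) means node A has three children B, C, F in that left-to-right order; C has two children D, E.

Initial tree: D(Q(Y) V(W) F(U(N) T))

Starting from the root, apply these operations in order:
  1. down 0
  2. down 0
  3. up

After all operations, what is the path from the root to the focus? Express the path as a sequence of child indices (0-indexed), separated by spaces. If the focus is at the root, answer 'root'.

Answer: 0

Derivation:
Step 1 (down 0): focus=Q path=0 depth=1 children=['Y'] left=[] right=['V', 'F'] parent=D
Step 2 (down 0): focus=Y path=0/0 depth=2 children=[] left=[] right=[] parent=Q
Step 3 (up): focus=Q path=0 depth=1 children=['Y'] left=[] right=['V', 'F'] parent=D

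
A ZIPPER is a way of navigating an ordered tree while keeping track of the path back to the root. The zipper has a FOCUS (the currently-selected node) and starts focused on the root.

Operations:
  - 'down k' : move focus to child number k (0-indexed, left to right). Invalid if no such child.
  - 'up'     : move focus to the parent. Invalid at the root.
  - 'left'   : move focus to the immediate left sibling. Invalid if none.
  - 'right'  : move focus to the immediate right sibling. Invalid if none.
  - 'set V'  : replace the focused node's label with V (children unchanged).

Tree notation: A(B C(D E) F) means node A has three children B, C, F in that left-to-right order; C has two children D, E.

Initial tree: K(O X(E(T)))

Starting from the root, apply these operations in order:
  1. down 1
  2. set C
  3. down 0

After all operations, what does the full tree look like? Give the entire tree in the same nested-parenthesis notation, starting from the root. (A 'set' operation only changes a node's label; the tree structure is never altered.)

Step 1 (down 1): focus=X path=1 depth=1 children=['E'] left=['O'] right=[] parent=K
Step 2 (set C): focus=C path=1 depth=1 children=['E'] left=['O'] right=[] parent=K
Step 3 (down 0): focus=E path=1/0 depth=2 children=['T'] left=[] right=[] parent=C

Answer: K(O C(E(T)))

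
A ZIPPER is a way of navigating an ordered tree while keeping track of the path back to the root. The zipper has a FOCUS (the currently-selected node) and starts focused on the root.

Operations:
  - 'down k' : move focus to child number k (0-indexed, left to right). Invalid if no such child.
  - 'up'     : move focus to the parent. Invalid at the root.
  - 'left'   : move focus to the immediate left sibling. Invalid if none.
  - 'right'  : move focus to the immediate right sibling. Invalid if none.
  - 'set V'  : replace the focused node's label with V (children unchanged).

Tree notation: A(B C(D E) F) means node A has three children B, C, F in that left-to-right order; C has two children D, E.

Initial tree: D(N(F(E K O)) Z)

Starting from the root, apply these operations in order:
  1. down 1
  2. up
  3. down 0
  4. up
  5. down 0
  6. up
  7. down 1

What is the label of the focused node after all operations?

Step 1 (down 1): focus=Z path=1 depth=1 children=[] left=['N'] right=[] parent=D
Step 2 (up): focus=D path=root depth=0 children=['N', 'Z'] (at root)
Step 3 (down 0): focus=N path=0 depth=1 children=['F'] left=[] right=['Z'] parent=D
Step 4 (up): focus=D path=root depth=0 children=['N', 'Z'] (at root)
Step 5 (down 0): focus=N path=0 depth=1 children=['F'] left=[] right=['Z'] parent=D
Step 6 (up): focus=D path=root depth=0 children=['N', 'Z'] (at root)
Step 7 (down 1): focus=Z path=1 depth=1 children=[] left=['N'] right=[] parent=D

Answer: Z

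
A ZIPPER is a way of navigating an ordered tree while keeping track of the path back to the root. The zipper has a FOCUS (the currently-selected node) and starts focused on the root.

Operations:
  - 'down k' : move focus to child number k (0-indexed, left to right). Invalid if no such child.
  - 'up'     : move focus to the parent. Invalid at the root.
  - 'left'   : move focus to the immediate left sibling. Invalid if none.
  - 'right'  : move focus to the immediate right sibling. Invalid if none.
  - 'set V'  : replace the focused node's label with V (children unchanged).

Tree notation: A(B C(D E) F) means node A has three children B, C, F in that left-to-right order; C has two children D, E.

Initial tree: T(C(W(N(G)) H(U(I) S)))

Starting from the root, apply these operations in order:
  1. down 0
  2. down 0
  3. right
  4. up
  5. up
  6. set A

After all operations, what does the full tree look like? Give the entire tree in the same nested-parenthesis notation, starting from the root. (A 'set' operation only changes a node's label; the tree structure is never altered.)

Answer: A(C(W(N(G)) H(U(I) S)))

Derivation:
Step 1 (down 0): focus=C path=0 depth=1 children=['W', 'H'] left=[] right=[] parent=T
Step 2 (down 0): focus=W path=0/0 depth=2 children=['N'] left=[] right=['H'] parent=C
Step 3 (right): focus=H path=0/1 depth=2 children=['U', 'S'] left=['W'] right=[] parent=C
Step 4 (up): focus=C path=0 depth=1 children=['W', 'H'] left=[] right=[] parent=T
Step 5 (up): focus=T path=root depth=0 children=['C'] (at root)
Step 6 (set A): focus=A path=root depth=0 children=['C'] (at root)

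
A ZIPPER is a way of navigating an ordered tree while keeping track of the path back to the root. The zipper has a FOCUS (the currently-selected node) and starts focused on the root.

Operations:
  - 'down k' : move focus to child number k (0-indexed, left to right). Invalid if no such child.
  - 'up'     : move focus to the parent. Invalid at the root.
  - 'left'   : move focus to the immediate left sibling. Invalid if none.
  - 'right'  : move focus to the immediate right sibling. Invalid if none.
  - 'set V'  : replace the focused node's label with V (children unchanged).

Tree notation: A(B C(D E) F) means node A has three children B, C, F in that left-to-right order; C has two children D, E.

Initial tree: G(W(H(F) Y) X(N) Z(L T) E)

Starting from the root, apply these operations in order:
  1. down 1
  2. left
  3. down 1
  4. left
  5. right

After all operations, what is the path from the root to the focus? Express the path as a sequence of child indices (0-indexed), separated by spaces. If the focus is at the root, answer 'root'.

Answer: 0 1

Derivation:
Step 1 (down 1): focus=X path=1 depth=1 children=['N'] left=['W'] right=['Z', 'E'] parent=G
Step 2 (left): focus=W path=0 depth=1 children=['H', 'Y'] left=[] right=['X', 'Z', 'E'] parent=G
Step 3 (down 1): focus=Y path=0/1 depth=2 children=[] left=['H'] right=[] parent=W
Step 4 (left): focus=H path=0/0 depth=2 children=['F'] left=[] right=['Y'] parent=W
Step 5 (right): focus=Y path=0/1 depth=2 children=[] left=['H'] right=[] parent=W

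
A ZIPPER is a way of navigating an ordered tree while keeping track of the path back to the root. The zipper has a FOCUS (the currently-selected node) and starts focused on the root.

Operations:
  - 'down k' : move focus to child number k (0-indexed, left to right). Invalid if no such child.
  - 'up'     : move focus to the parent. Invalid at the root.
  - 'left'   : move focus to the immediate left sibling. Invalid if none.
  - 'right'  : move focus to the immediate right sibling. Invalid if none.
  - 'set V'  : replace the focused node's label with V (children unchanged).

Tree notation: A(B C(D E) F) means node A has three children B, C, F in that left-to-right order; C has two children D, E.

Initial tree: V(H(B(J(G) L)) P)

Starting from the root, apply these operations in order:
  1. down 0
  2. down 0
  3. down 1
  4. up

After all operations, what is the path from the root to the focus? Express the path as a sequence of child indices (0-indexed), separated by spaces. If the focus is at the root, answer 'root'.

Step 1 (down 0): focus=H path=0 depth=1 children=['B'] left=[] right=['P'] parent=V
Step 2 (down 0): focus=B path=0/0 depth=2 children=['J', 'L'] left=[] right=[] parent=H
Step 3 (down 1): focus=L path=0/0/1 depth=3 children=[] left=['J'] right=[] parent=B
Step 4 (up): focus=B path=0/0 depth=2 children=['J', 'L'] left=[] right=[] parent=H

Answer: 0 0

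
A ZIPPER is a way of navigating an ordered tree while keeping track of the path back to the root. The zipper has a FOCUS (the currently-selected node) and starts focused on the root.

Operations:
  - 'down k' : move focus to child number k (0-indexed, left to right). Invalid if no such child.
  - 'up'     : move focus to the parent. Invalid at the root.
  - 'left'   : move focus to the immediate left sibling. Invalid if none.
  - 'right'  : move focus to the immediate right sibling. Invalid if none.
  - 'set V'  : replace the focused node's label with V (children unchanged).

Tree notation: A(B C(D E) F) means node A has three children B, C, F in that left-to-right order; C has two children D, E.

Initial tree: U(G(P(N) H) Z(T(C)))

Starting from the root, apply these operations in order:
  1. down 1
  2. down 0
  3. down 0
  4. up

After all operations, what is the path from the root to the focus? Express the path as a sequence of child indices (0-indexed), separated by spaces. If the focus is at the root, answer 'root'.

Step 1 (down 1): focus=Z path=1 depth=1 children=['T'] left=['G'] right=[] parent=U
Step 2 (down 0): focus=T path=1/0 depth=2 children=['C'] left=[] right=[] parent=Z
Step 3 (down 0): focus=C path=1/0/0 depth=3 children=[] left=[] right=[] parent=T
Step 4 (up): focus=T path=1/0 depth=2 children=['C'] left=[] right=[] parent=Z

Answer: 1 0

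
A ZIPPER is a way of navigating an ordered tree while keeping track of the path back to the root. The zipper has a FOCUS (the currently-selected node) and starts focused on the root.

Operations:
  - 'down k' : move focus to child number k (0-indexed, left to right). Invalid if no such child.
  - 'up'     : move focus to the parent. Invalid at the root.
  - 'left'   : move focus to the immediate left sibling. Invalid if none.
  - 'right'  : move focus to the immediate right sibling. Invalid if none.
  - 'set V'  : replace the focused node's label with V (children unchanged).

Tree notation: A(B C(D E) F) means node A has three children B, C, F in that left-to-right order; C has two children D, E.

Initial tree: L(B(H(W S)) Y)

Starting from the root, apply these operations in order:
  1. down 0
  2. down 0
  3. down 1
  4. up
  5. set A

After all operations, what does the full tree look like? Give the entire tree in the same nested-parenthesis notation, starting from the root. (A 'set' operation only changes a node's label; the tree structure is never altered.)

Answer: L(B(A(W S)) Y)

Derivation:
Step 1 (down 0): focus=B path=0 depth=1 children=['H'] left=[] right=['Y'] parent=L
Step 2 (down 0): focus=H path=0/0 depth=2 children=['W', 'S'] left=[] right=[] parent=B
Step 3 (down 1): focus=S path=0/0/1 depth=3 children=[] left=['W'] right=[] parent=H
Step 4 (up): focus=H path=0/0 depth=2 children=['W', 'S'] left=[] right=[] parent=B
Step 5 (set A): focus=A path=0/0 depth=2 children=['W', 'S'] left=[] right=[] parent=B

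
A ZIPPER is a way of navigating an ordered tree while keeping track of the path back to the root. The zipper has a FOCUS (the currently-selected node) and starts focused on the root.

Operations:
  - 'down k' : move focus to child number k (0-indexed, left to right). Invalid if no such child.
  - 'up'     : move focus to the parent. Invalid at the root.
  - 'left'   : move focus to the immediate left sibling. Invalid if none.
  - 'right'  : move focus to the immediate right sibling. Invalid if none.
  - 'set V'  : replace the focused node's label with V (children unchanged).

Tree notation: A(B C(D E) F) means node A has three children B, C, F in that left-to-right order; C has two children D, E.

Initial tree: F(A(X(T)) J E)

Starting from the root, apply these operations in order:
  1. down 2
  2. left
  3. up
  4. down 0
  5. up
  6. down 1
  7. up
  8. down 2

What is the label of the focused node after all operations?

Step 1 (down 2): focus=E path=2 depth=1 children=[] left=['A', 'J'] right=[] parent=F
Step 2 (left): focus=J path=1 depth=1 children=[] left=['A'] right=['E'] parent=F
Step 3 (up): focus=F path=root depth=0 children=['A', 'J', 'E'] (at root)
Step 4 (down 0): focus=A path=0 depth=1 children=['X'] left=[] right=['J', 'E'] parent=F
Step 5 (up): focus=F path=root depth=0 children=['A', 'J', 'E'] (at root)
Step 6 (down 1): focus=J path=1 depth=1 children=[] left=['A'] right=['E'] parent=F
Step 7 (up): focus=F path=root depth=0 children=['A', 'J', 'E'] (at root)
Step 8 (down 2): focus=E path=2 depth=1 children=[] left=['A', 'J'] right=[] parent=F

Answer: E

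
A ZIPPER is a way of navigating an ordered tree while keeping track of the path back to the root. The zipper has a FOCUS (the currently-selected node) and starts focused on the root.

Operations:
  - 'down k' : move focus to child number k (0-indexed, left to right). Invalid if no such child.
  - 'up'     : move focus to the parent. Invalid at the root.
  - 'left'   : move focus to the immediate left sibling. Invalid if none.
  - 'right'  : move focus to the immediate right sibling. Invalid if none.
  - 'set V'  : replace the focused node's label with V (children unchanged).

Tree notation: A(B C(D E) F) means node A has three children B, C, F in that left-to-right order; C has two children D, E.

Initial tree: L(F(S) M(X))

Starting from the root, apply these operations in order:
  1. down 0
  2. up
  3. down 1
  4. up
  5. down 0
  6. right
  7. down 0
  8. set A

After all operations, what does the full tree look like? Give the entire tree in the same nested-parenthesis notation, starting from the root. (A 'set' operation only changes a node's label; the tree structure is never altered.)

Step 1 (down 0): focus=F path=0 depth=1 children=['S'] left=[] right=['M'] parent=L
Step 2 (up): focus=L path=root depth=0 children=['F', 'M'] (at root)
Step 3 (down 1): focus=M path=1 depth=1 children=['X'] left=['F'] right=[] parent=L
Step 4 (up): focus=L path=root depth=0 children=['F', 'M'] (at root)
Step 5 (down 0): focus=F path=0 depth=1 children=['S'] left=[] right=['M'] parent=L
Step 6 (right): focus=M path=1 depth=1 children=['X'] left=['F'] right=[] parent=L
Step 7 (down 0): focus=X path=1/0 depth=2 children=[] left=[] right=[] parent=M
Step 8 (set A): focus=A path=1/0 depth=2 children=[] left=[] right=[] parent=M

Answer: L(F(S) M(A))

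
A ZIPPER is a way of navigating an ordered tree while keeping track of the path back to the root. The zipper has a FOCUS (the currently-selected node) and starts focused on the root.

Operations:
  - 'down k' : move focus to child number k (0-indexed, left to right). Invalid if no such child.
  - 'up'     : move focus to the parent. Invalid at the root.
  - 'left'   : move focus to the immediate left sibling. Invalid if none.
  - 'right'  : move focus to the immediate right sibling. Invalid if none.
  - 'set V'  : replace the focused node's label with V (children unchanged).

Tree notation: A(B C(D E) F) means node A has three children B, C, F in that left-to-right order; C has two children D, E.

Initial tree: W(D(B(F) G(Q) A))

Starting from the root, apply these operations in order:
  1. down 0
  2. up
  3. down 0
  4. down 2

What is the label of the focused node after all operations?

Answer: A

Derivation:
Step 1 (down 0): focus=D path=0 depth=1 children=['B', 'G', 'A'] left=[] right=[] parent=W
Step 2 (up): focus=W path=root depth=0 children=['D'] (at root)
Step 3 (down 0): focus=D path=0 depth=1 children=['B', 'G', 'A'] left=[] right=[] parent=W
Step 4 (down 2): focus=A path=0/2 depth=2 children=[] left=['B', 'G'] right=[] parent=D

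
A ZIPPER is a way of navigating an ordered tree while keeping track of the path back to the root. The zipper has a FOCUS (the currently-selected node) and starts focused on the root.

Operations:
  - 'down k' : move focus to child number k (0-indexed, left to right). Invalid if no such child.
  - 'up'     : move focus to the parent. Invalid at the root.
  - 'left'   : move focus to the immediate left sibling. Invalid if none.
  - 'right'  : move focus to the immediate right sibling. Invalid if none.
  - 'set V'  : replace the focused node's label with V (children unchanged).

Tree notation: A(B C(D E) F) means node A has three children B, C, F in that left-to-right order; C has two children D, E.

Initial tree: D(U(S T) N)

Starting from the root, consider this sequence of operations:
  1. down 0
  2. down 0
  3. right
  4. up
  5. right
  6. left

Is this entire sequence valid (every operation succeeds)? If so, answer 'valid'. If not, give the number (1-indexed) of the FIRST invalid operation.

Answer: valid

Derivation:
Step 1 (down 0): focus=U path=0 depth=1 children=['S', 'T'] left=[] right=['N'] parent=D
Step 2 (down 0): focus=S path=0/0 depth=2 children=[] left=[] right=['T'] parent=U
Step 3 (right): focus=T path=0/1 depth=2 children=[] left=['S'] right=[] parent=U
Step 4 (up): focus=U path=0 depth=1 children=['S', 'T'] left=[] right=['N'] parent=D
Step 5 (right): focus=N path=1 depth=1 children=[] left=['U'] right=[] parent=D
Step 6 (left): focus=U path=0 depth=1 children=['S', 'T'] left=[] right=['N'] parent=D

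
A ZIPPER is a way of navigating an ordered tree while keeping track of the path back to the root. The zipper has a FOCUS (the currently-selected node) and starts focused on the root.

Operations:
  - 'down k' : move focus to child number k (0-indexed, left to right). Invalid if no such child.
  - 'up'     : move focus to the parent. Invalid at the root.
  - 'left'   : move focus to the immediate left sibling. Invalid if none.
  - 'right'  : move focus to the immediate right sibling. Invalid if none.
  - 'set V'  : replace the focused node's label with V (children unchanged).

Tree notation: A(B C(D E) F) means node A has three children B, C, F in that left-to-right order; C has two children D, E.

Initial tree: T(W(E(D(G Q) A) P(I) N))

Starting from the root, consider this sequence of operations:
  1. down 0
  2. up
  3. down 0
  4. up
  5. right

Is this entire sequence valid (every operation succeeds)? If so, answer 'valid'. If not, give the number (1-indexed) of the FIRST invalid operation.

Answer: 5

Derivation:
Step 1 (down 0): focus=W path=0 depth=1 children=['E', 'P', 'N'] left=[] right=[] parent=T
Step 2 (up): focus=T path=root depth=0 children=['W'] (at root)
Step 3 (down 0): focus=W path=0 depth=1 children=['E', 'P', 'N'] left=[] right=[] parent=T
Step 4 (up): focus=T path=root depth=0 children=['W'] (at root)
Step 5 (right): INVALID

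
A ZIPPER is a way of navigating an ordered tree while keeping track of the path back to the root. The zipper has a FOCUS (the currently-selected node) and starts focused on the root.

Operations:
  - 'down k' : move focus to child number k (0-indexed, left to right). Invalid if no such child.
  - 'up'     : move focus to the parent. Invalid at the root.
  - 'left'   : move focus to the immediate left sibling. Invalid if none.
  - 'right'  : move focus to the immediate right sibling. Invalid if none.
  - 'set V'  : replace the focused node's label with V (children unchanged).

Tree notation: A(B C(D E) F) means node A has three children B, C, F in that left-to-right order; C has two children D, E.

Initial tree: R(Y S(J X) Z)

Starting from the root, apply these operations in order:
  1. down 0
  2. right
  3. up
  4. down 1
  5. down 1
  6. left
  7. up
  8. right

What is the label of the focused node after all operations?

Answer: Z

Derivation:
Step 1 (down 0): focus=Y path=0 depth=1 children=[] left=[] right=['S', 'Z'] parent=R
Step 2 (right): focus=S path=1 depth=1 children=['J', 'X'] left=['Y'] right=['Z'] parent=R
Step 3 (up): focus=R path=root depth=0 children=['Y', 'S', 'Z'] (at root)
Step 4 (down 1): focus=S path=1 depth=1 children=['J', 'X'] left=['Y'] right=['Z'] parent=R
Step 5 (down 1): focus=X path=1/1 depth=2 children=[] left=['J'] right=[] parent=S
Step 6 (left): focus=J path=1/0 depth=2 children=[] left=[] right=['X'] parent=S
Step 7 (up): focus=S path=1 depth=1 children=['J', 'X'] left=['Y'] right=['Z'] parent=R
Step 8 (right): focus=Z path=2 depth=1 children=[] left=['Y', 'S'] right=[] parent=R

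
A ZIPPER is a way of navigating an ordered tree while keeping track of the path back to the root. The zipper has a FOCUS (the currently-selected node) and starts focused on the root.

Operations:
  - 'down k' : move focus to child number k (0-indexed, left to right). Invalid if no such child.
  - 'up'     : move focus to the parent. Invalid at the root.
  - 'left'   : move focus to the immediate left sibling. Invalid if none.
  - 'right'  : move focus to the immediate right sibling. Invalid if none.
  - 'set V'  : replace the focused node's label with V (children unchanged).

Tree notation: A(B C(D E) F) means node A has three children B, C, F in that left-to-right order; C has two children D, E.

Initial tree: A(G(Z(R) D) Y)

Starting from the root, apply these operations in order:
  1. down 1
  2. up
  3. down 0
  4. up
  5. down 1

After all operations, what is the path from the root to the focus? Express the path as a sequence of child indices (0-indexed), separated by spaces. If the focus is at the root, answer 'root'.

Step 1 (down 1): focus=Y path=1 depth=1 children=[] left=['G'] right=[] parent=A
Step 2 (up): focus=A path=root depth=0 children=['G', 'Y'] (at root)
Step 3 (down 0): focus=G path=0 depth=1 children=['Z', 'D'] left=[] right=['Y'] parent=A
Step 4 (up): focus=A path=root depth=0 children=['G', 'Y'] (at root)
Step 5 (down 1): focus=Y path=1 depth=1 children=[] left=['G'] right=[] parent=A

Answer: 1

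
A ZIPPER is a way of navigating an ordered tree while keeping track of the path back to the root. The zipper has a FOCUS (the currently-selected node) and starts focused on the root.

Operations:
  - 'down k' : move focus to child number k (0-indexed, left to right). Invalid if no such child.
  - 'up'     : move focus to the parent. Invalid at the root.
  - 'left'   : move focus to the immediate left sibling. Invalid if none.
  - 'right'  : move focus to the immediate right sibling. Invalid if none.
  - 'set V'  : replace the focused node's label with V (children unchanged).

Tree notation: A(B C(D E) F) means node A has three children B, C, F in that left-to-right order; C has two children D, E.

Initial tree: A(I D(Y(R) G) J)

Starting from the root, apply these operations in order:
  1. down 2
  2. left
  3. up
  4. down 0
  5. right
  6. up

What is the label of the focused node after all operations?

Step 1 (down 2): focus=J path=2 depth=1 children=[] left=['I', 'D'] right=[] parent=A
Step 2 (left): focus=D path=1 depth=1 children=['Y', 'G'] left=['I'] right=['J'] parent=A
Step 3 (up): focus=A path=root depth=0 children=['I', 'D', 'J'] (at root)
Step 4 (down 0): focus=I path=0 depth=1 children=[] left=[] right=['D', 'J'] parent=A
Step 5 (right): focus=D path=1 depth=1 children=['Y', 'G'] left=['I'] right=['J'] parent=A
Step 6 (up): focus=A path=root depth=0 children=['I', 'D', 'J'] (at root)

Answer: A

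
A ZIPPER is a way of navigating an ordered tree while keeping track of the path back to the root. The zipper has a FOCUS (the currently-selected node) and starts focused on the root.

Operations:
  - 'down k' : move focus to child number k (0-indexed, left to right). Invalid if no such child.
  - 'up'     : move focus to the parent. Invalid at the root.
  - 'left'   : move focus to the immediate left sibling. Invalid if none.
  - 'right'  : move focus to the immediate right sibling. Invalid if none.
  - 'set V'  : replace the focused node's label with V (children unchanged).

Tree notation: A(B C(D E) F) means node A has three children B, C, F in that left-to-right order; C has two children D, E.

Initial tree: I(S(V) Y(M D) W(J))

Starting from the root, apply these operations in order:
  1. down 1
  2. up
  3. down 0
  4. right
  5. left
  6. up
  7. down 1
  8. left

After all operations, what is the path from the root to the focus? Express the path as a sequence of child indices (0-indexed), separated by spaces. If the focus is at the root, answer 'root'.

Answer: 0

Derivation:
Step 1 (down 1): focus=Y path=1 depth=1 children=['M', 'D'] left=['S'] right=['W'] parent=I
Step 2 (up): focus=I path=root depth=0 children=['S', 'Y', 'W'] (at root)
Step 3 (down 0): focus=S path=0 depth=1 children=['V'] left=[] right=['Y', 'W'] parent=I
Step 4 (right): focus=Y path=1 depth=1 children=['M', 'D'] left=['S'] right=['W'] parent=I
Step 5 (left): focus=S path=0 depth=1 children=['V'] left=[] right=['Y', 'W'] parent=I
Step 6 (up): focus=I path=root depth=0 children=['S', 'Y', 'W'] (at root)
Step 7 (down 1): focus=Y path=1 depth=1 children=['M', 'D'] left=['S'] right=['W'] parent=I
Step 8 (left): focus=S path=0 depth=1 children=['V'] left=[] right=['Y', 'W'] parent=I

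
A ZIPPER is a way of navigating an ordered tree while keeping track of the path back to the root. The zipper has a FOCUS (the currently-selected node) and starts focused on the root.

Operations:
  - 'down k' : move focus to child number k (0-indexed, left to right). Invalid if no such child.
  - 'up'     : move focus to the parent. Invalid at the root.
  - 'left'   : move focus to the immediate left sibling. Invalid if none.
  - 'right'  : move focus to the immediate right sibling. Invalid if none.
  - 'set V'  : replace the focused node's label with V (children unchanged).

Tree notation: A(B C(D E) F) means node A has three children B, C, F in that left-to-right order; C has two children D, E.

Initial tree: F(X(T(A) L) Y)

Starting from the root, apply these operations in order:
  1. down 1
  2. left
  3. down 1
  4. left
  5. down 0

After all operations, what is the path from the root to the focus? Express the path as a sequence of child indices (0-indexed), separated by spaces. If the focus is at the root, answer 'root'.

Answer: 0 0 0

Derivation:
Step 1 (down 1): focus=Y path=1 depth=1 children=[] left=['X'] right=[] parent=F
Step 2 (left): focus=X path=0 depth=1 children=['T', 'L'] left=[] right=['Y'] parent=F
Step 3 (down 1): focus=L path=0/1 depth=2 children=[] left=['T'] right=[] parent=X
Step 4 (left): focus=T path=0/0 depth=2 children=['A'] left=[] right=['L'] parent=X
Step 5 (down 0): focus=A path=0/0/0 depth=3 children=[] left=[] right=[] parent=T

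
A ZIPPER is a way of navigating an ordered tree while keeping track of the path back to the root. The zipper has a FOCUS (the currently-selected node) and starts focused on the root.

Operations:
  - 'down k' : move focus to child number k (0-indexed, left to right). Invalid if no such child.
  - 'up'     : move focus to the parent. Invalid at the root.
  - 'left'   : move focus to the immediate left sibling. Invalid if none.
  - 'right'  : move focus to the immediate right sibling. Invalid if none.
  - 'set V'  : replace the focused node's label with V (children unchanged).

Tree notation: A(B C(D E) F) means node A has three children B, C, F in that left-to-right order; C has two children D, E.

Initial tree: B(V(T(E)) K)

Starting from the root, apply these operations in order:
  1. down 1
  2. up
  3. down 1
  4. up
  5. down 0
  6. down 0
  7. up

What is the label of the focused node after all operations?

Step 1 (down 1): focus=K path=1 depth=1 children=[] left=['V'] right=[] parent=B
Step 2 (up): focus=B path=root depth=0 children=['V', 'K'] (at root)
Step 3 (down 1): focus=K path=1 depth=1 children=[] left=['V'] right=[] parent=B
Step 4 (up): focus=B path=root depth=0 children=['V', 'K'] (at root)
Step 5 (down 0): focus=V path=0 depth=1 children=['T'] left=[] right=['K'] parent=B
Step 6 (down 0): focus=T path=0/0 depth=2 children=['E'] left=[] right=[] parent=V
Step 7 (up): focus=V path=0 depth=1 children=['T'] left=[] right=['K'] parent=B

Answer: V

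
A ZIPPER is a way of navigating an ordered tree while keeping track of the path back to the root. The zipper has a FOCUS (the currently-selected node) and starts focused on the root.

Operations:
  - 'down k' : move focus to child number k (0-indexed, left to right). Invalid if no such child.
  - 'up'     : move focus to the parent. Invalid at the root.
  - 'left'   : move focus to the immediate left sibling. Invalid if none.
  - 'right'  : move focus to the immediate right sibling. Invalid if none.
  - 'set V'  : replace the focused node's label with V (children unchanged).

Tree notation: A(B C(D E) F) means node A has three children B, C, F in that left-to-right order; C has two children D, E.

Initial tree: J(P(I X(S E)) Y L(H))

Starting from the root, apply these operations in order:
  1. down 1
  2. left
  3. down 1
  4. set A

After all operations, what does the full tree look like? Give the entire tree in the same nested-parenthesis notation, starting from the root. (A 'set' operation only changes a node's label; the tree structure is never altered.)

Step 1 (down 1): focus=Y path=1 depth=1 children=[] left=['P'] right=['L'] parent=J
Step 2 (left): focus=P path=0 depth=1 children=['I', 'X'] left=[] right=['Y', 'L'] parent=J
Step 3 (down 1): focus=X path=0/1 depth=2 children=['S', 'E'] left=['I'] right=[] parent=P
Step 4 (set A): focus=A path=0/1 depth=2 children=['S', 'E'] left=['I'] right=[] parent=P

Answer: J(P(I A(S E)) Y L(H))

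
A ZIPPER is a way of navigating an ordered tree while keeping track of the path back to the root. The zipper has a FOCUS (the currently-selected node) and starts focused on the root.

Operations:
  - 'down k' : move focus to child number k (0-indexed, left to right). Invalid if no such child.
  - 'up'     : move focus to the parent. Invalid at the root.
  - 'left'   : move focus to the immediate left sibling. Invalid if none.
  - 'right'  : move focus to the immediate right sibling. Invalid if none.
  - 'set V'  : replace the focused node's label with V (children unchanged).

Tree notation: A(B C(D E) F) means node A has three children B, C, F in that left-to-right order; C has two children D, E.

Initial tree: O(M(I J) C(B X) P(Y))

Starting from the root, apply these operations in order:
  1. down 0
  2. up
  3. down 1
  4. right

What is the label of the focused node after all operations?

Step 1 (down 0): focus=M path=0 depth=1 children=['I', 'J'] left=[] right=['C', 'P'] parent=O
Step 2 (up): focus=O path=root depth=0 children=['M', 'C', 'P'] (at root)
Step 3 (down 1): focus=C path=1 depth=1 children=['B', 'X'] left=['M'] right=['P'] parent=O
Step 4 (right): focus=P path=2 depth=1 children=['Y'] left=['M', 'C'] right=[] parent=O

Answer: P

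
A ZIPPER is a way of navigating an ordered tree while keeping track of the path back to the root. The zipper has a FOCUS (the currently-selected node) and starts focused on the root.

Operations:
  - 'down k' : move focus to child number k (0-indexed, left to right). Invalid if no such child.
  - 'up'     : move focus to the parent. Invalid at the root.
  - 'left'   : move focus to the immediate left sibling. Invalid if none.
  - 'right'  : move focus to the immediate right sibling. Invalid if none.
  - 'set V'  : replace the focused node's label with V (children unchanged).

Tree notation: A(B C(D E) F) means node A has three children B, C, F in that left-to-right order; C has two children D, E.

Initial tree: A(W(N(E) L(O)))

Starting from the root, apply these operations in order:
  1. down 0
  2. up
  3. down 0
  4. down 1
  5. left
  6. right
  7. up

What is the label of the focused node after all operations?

Answer: W

Derivation:
Step 1 (down 0): focus=W path=0 depth=1 children=['N', 'L'] left=[] right=[] parent=A
Step 2 (up): focus=A path=root depth=0 children=['W'] (at root)
Step 3 (down 0): focus=W path=0 depth=1 children=['N', 'L'] left=[] right=[] parent=A
Step 4 (down 1): focus=L path=0/1 depth=2 children=['O'] left=['N'] right=[] parent=W
Step 5 (left): focus=N path=0/0 depth=2 children=['E'] left=[] right=['L'] parent=W
Step 6 (right): focus=L path=0/1 depth=2 children=['O'] left=['N'] right=[] parent=W
Step 7 (up): focus=W path=0 depth=1 children=['N', 'L'] left=[] right=[] parent=A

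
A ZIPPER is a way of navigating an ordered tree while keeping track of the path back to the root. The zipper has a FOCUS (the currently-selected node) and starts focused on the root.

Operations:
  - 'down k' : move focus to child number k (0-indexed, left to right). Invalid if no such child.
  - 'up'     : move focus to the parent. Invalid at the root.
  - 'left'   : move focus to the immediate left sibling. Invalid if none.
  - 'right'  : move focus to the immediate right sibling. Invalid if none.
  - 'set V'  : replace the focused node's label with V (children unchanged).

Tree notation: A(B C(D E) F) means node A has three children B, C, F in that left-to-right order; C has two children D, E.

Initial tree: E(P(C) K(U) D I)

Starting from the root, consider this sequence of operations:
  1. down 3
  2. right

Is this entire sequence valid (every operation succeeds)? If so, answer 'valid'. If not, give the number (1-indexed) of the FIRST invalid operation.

Answer: 2

Derivation:
Step 1 (down 3): focus=I path=3 depth=1 children=[] left=['P', 'K', 'D'] right=[] parent=E
Step 2 (right): INVALID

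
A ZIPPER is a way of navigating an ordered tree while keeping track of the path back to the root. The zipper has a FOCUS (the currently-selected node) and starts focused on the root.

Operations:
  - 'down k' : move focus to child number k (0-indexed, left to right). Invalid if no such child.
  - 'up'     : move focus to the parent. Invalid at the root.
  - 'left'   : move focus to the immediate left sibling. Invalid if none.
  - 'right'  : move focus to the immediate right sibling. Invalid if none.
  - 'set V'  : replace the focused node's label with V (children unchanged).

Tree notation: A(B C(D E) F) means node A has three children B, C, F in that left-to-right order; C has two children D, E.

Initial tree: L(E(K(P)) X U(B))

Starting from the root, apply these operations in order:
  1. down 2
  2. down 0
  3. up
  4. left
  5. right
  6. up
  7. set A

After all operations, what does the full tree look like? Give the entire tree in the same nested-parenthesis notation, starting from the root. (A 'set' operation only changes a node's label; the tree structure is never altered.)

Step 1 (down 2): focus=U path=2 depth=1 children=['B'] left=['E', 'X'] right=[] parent=L
Step 2 (down 0): focus=B path=2/0 depth=2 children=[] left=[] right=[] parent=U
Step 3 (up): focus=U path=2 depth=1 children=['B'] left=['E', 'X'] right=[] parent=L
Step 4 (left): focus=X path=1 depth=1 children=[] left=['E'] right=['U'] parent=L
Step 5 (right): focus=U path=2 depth=1 children=['B'] left=['E', 'X'] right=[] parent=L
Step 6 (up): focus=L path=root depth=0 children=['E', 'X', 'U'] (at root)
Step 7 (set A): focus=A path=root depth=0 children=['E', 'X', 'U'] (at root)

Answer: A(E(K(P)) X U(B))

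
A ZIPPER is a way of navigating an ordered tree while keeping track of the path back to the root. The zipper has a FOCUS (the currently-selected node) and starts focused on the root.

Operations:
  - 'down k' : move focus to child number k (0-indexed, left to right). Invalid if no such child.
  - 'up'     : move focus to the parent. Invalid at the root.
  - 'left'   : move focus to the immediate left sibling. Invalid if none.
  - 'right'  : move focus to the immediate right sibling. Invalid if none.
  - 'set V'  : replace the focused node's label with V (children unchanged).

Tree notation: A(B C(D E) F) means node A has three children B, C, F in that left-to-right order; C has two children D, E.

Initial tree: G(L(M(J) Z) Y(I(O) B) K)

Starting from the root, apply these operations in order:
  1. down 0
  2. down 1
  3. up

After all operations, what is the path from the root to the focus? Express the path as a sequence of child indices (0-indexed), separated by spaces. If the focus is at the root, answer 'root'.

Answer: 0

Derivation:
Step 1 (down 0): focus=L path=0 depth=1 children=['M', 'Z'] left=[] right=['Y', 'K'] parent=G
Step 2 (down 1): focus=Z path=0/1 depth=2 children=[] left=['M'] right=[] parent=L
Step 3 (up): focus=L path=0 depth=1 children=['M', 'Z'] left=[] right=['Y', 'K'] parent=G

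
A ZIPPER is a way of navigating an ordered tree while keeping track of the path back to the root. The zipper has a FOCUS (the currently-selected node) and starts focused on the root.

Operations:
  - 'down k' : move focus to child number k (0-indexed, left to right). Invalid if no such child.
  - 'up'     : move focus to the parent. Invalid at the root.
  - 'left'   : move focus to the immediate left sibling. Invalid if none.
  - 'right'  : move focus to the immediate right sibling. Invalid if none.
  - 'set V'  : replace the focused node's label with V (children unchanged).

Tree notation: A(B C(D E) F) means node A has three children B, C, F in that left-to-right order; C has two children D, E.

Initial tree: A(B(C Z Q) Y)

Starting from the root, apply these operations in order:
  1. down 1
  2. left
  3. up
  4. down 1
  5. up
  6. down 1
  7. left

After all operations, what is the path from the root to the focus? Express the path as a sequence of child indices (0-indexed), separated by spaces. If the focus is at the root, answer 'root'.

Answer: 0

Derivation:
Step 1 (down 1): focus=Y path=1 depth=1 children=[] left=['B'] right=[] parent=A
Step 2 (left): focus=B path=0 depth=1 children=['C', 'Z', 'Q'] left=[] right=['Y'] parent=A
Step 3 (up): focus=A path=root depth=0 children=['B', 'Y'] (at root)
Step 4 (down 1): focus=Y path=1 depth=1 children=[] left=['B'] right=[] parent=A
Step 5 (up): focus=A path=root depth=0 children=['B', 'Y'] (at root)
Step 6 (down 1): focus=Y path=1 depth=1 children=[] left=['B'] right=[] parent=A
Step 7 (left): focus=B path=0 depth=1 children=['C', 'Z', 'Q'] left=[] right=['Y'] parent=A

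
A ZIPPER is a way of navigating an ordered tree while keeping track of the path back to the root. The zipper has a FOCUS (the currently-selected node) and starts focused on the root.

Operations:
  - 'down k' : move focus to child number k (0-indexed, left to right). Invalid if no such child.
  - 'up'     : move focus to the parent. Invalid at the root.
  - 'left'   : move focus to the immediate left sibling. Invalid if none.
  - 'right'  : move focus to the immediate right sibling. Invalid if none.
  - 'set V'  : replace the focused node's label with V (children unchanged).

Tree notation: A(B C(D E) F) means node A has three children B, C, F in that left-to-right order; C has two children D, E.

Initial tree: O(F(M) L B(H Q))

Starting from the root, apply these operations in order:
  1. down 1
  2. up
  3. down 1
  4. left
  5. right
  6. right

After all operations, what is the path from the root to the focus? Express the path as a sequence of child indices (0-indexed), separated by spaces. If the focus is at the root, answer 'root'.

Answer: 2

Derivation:
Step 1 (down 1): focus=L path=1 depth=1 children=[] left=['F'] right=['B'] parent=O
Step 2 (up): focus=O path=root depth=0 children=['F', 'L', 'B'] (at root)
Step 3 (down 1): focus=L path=1 depth=1 children=[] left=['F'] right=['B'] parent=O
Step 4 (left): focus=F path=0 depth=1 children=['M'] left=[] right=['L', 'B'] parent=O
Step 5 (right): focus=L path=1 depth=1 children=[] left=['F'] right=['B'] parent=O
Step 6 (right): focus=B path=2 depth=1 children=['H', 'Q'] left=['F', 'L'] right=[] parent=O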